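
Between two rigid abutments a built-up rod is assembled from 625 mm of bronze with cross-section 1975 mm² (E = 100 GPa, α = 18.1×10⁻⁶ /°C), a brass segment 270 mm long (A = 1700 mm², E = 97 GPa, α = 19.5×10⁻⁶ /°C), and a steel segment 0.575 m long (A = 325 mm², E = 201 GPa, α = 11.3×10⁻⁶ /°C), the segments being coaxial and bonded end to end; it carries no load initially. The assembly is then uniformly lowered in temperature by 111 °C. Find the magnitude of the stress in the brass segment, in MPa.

Free thermal contraction of the whole bar: Σ αᵢΔT Lᵢ = 18.1×10⁻⁶×111×625 + 19.5×10⁻⁶×111×270 + 11.3×10⁻⁶×111×575 = 2.561 mm.
Since the ends are fixed, an axial force P builds up, equal in every segment, with P · Σ Lᵢ/(AᵢEᵢ) = δ_free.
The series flexibility is Σ Lᵢ/(AᵢEᵢ) = 625/(1975×100×10³) + 270/(1700×97×10³) + 575/(325×201×10³) = 1.36×10⁻⁵ mm/N.
Hence P = δ_free / Σ(L/AE) = 2.561/1.36×10⁻⁵ = 188.3 kN (tensile).
σ_{brass} = P / A = 188300 / 1700 = 110.8 MPa.

σ ≈ 111 MPa (tensile)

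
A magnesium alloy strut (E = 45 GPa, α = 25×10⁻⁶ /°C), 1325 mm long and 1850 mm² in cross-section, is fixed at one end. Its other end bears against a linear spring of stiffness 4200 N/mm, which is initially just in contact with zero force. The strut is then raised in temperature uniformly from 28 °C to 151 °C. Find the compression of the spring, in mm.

δ ≈ 3.82 mm

The unrestrained thermal change is αΔT L = 25×10⁻⁶ × 123 × 1325 = 4.074 mm.
Let P be the compressive force at the spring. The strut shortens elastically by PL/(AE) and the spring compresses by P/k; together these equal δ_free.
So P = δ_free / [L/(AE) + 1/k] = 4.074 / [ 1325/(1850×45×10³) + 1/(4200) ].
P = 4.074 / 0.000254 = 16040 N.
Spring compression = P/k = 16040/(4200) = 3.819 mm.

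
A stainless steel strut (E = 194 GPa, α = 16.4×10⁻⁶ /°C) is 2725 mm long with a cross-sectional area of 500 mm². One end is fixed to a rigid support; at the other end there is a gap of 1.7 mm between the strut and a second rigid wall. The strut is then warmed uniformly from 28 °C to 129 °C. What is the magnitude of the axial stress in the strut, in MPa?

σ ≈ 200 MPa (compressive)

If the wall were absent the strut would grow by αΔT L = 16.4×10⁻⁶ × 101 × 2725 = 4.514 mm.
This exceeds the 1.7 mm gap, so the wall pushes back. The portion of expansion that must be recovered elastically is δ_free − gap = 4.514 − 1.7 = 2.814 mm.
So σ = E(δ_free − g)/L = 194×10³ × 2.814/2725 = 200.3 MPa.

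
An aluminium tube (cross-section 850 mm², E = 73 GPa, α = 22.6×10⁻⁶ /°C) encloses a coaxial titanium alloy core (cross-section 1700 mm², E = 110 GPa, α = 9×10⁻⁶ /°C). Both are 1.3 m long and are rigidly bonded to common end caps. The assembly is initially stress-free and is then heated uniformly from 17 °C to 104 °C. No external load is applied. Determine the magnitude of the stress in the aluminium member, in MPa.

σ ≈ 64.9 MPa (compressive)

Both members must finish at the same length. With the larger α, the aluminium tends to over-expand; the plates restrain it, putting the aluminium in compression and the titanium alloy in tension. With no external load the two internal forces are equal and opposite, magnitude P.
Compatibility of the two members (thermal + elastic change equal): (α₁ − α₂)ΔT = P·[1/(A₁E₁) + 1/(A₂E₂)].
|α₁ − α₂|·ΔT = 13.6×10⁻⁶ × 87 = 0.001183.
1/(A₁E₁) + 1/(A₂E₂) = 1/(850×73×10³) + 1/(1700×110×10³) = 2.146×10⁻⁸ N⁻¹.
P = 0.001183 / 2.146×10⁻⁸ = 55130 N = 55.13 kN.
σ_{aluminium} = P/A₁ = 55130/850 = 64.85 MPa, compressive.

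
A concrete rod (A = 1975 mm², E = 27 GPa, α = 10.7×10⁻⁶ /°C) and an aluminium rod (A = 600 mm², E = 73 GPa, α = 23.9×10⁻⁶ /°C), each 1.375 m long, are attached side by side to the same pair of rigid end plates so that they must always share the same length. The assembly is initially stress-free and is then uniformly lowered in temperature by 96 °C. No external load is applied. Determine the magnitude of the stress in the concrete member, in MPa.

Equilibrium of a rigid end plate with no external load gives equal and opposite internal forces ±P in the two members. Since α_{aluminium} > α_{concrete}, cooling drives the aluminium into tension and the concrete into compression.
Setting the final lengths equal and cancelling L: (α₁ − α₂)ΔT = P/(A₁E₁) + P/(A₂E₂).
|α₁ − α₂|·ΔT = 13.2×10⁻⁶ × 96 = 0.001267.
1/(A₁E₁) + 1/(A₂E₂) = 1/(1975×27×10³) + 1/(600×73×10³) = 4.158×10⁻⁸ N⁻¹.
So P = 0.001267 / 4.158×10⁻⁸ = 30.47 kN.
σ_{concrete} = P/A₁ = 30470/1975 = 15.43 MPa, compressive.

σ ≈ 15.4 MPa (compressive)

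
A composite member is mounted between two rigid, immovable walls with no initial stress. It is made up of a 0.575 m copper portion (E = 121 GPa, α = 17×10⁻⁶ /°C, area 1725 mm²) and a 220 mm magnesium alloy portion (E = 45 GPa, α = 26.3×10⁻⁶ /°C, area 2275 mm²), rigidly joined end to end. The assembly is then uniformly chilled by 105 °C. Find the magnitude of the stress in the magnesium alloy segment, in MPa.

If the supports were absent, the total length change would be Σ αᵢΔT Lᵢ = 17×10⁻⁶×105×575 + 26.3×10⁻⁶×105×220 = 1.634 mm.
Since the ends are fixed, an axial force P builds up, equal in every segment, with P · Σ Lᵢ/(AᵢEᵢ) = δ_free.
Σ Lᵢ/(AᵢEᵢ) = 575/(1725×121×10³) + 220/(2275×45×10³) = 4.904×10⁻⁶ mm/N.
P = 1.634 / 4.904×10⁻⁶ = 333200 N = 333.2 kN, tensile.
σ_{magnesium alloy} = P / A = 333200 / 2275 = 146.5 MPa.

σ ≈ 146 MPa (tensile)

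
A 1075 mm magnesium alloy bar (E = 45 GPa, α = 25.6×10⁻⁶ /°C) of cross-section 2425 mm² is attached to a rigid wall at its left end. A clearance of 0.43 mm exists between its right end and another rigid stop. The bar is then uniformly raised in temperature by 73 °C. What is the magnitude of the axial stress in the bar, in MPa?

σ ≈ 66.1 MPa (compressive)

If the wall were absent the bar would grow by αΔT L = 25.6×10⁻⁶ × 73 × 1075 = 2.009 mm.
The gap closes (δ_free > 0.43 mm) and the wall then resists a further 2.009 − 0.43 = 1.579 mm of expansion.
That suppressed elongation corresponds to σ = E·Δ/L = 45×10³ × 1.579/1075 = 66.1 MPa.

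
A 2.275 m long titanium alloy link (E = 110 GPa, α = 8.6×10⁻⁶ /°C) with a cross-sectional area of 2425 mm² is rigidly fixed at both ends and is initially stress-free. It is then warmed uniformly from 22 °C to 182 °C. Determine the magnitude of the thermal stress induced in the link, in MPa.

σ ≈ 151 MPa (compressive)

Because both ends are immovable the net strain is zero, and the suppressed thermal strain is αΔT = 8.6×10⁻⁶ × 160 = 1376×10⁻⁶.
σ = EαΔT = 110×10³ × 8.6×10⁻⁶ × 160 = 151.4 MPa (compressive; the link is trying to expand).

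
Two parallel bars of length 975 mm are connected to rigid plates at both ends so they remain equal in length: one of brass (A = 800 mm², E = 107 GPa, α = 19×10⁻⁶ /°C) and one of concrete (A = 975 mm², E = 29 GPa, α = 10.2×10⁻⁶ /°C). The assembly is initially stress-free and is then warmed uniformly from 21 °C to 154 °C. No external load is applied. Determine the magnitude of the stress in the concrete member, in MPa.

σ ≈ 25.5 MPa (tensile)

Both members must finish at the same length. With the larger α, the brass tends to over-expand; the plates restrain it, putting the brass in compression and the concrete in tension. With no external load the two internal forces are equal and opposite, magnitude P.
Setting the final lengths equal and cancelling L: (α₁ − α₂)ΔT = P/(A₁E₁) + P/(A₂E₂).
|α₁ − α₂|·ΔT = 8.8×10⁻⁶ × 133 = 0.00117.
1/(A₁E₁) + 1/(A₂E₂) = 1/(800×107×10³) + 1/(975×29×10³) = 4.705×10⁻⁸ N⁻¹.
So P = 0.00117 / 4.705×10⁻⁸ = 24.88 kN.
σ_{concrete} = P/A₂ = 24880/975 = 25.51 MPa, tensile.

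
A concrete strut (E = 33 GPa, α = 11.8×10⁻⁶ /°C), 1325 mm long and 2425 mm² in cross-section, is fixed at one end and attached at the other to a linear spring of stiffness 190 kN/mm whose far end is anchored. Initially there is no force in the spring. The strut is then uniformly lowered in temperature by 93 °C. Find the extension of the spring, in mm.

Free thermal contraction: δ_free = αΔT L = 11.8×10⁻⁶ × 93 × 1325 = 1.454 mm.
With a force P in the spring, the elastic change of the strut is PL/(AE) and that of the spring is P/k; compatibility requires their sum to equal δ_free.
So P = δ_free / [L/(AE) + 1/k] = 1.454 / [ 1325/(2425×33×10³) + 1/(190×10³) ].
P = 1.454 / 2.182×10⁻⁵ = 66640 N.
Spring extension = P/k = 66640/(190×10³) = 0.3507 mm.

δ ≈ 0.351 mm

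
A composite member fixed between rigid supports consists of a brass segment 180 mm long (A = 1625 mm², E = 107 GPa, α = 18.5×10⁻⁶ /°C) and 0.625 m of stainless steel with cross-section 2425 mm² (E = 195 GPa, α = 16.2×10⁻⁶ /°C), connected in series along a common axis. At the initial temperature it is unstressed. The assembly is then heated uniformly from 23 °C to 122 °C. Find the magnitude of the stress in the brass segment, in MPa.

σ ≈ 348 MPa (compressive)

Free thermal expansion of the whole bar: Σ αᵢΔT Lᵢ = 18.5×10⁻⁶×99×180 + 16.2×10⁻⁶×99×625 = 1.332 mm.
The rigid supports impose zero overall length change; the single axial force P common to all segments must satisfy P Σ Lᵢ/(AᵢEᵢ) = δ_free.
The series flexibility is Σ Lᵢ/(AᵢEᵢ) = 180/(1625×107×10³) + 625/(2425×195×10³) = 2.357×10⁻⁶ mm/N.
Hence P = δ_free / Σ(L/AE) = 1.332/2.357×10⁻⁶ = 565.2 kN (compressive).
σ_{brass} = P / A = 565200 / 1625 = 347.8 MPa.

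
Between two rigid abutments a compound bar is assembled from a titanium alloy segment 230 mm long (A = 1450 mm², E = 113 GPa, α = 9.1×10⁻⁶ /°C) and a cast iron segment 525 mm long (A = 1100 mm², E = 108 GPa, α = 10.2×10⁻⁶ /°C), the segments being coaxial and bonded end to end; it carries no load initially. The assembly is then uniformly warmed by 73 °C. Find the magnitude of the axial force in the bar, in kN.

P ≈ 93.4 kN (compressive)

Free thermal expansion of the whole bar: Σ αᵢΔT Lᵢ = 9.1×10⁻⁶×73×230 + 10.2×10⁻⁶×73×525 = 0.5437 mm.
Since the ends are fixed, an axial force P builds up, equal in every segment, with P · Σ Lᵢ/(AᵢEᵢ) = δ_free.
The series flexibility is Σ Lᵢ/(AᵢEᵢ) = 230/(1450×113×10³) + 525/(1100×108×10³) = 5.823×10⁻⁶ mm/N.
So P = 0.5437 / 5.823×10⁻⁶ = 93.37 kN, compressive.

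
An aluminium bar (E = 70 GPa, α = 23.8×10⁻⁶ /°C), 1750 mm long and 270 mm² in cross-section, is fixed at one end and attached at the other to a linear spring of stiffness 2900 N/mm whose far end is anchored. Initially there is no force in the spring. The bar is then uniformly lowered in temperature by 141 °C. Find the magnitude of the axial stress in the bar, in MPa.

If the spring were absent the bar would shorten by αΔT L = 23.8×10⁻⁶ × 141 × 1750 = 5.873 mm.
Let P be the tensile force in the spring. The bar extends elastically by PL/(AE) and the spring stretches by P/k; together these equal δ_free.
So P = δ_free / [L/(AE) + 1/k] = 5.873 / [ 1750/(270×70×10³) + 1/(2900) ].
P = 5.873 / 0.0004374 = 13430 N.
σ = P/A = 13430/270 = 49.72 MPa.

σ ≈ 49.7 MPa (tensile)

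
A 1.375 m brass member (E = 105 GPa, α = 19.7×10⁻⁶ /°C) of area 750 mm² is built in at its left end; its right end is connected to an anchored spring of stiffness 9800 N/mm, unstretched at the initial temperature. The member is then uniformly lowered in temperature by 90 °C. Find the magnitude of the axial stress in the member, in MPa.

If the spring were absent the member would shorten by αΔT L = 19.7×10⁻⁶ × 90 × 1375 = 2.438 mm.
Let P be the tensile force in the spring. The member extends elastically by PL/(AE) and the spring stretches by P/k; together these equal δ_free.
So P = δ_free / [L/(AE) + 1/k] = 2.438 / [ 1375/(750×105×10³) + 1/(9800) ].
P = 2.438 / 0.0001195 = 20400 N.
σ = P/A = 20400/750 = 27.2 MPa.

σ ≈ 27.2 MPa (tensile)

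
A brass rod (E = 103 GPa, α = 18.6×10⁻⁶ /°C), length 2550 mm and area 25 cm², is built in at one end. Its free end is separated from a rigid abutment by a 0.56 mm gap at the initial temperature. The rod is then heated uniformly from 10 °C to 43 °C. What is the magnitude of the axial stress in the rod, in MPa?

σ ≈ 40.6 MPa (compressive)

Unrestrained expansion: δ_free = αΔT L = 18.6×10⁻⁶ × 33 × 2550 = 1.565 mm.
After closing the 0.56 mm clearance, 1.565 − 0.56 = 1.005 mm of expansion remains to be suppressed by the wall.
So σ = E(δ_free − g)/L = 103×10³ × 1.005/2550 = 40.6 MPa.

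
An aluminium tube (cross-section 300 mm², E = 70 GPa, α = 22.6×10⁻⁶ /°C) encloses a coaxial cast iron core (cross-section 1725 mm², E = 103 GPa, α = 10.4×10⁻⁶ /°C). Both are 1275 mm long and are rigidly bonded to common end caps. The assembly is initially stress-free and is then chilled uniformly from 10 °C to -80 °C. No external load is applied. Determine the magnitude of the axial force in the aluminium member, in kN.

P ≈ 20.6 kN (tensile in the aluminium)

Equilibrium of a rigid end plate with no external load gives equal and opposite internal forces ±P in the two members. Since α_{aluminium} > α_{cast iron}, cooling drives the aluminium into tension and the cast iron into compression.
Equating the net (thermal + elastic) strains gives |α₁ − α₂|·ΔT = P·[1/(A₁E₁) + 1/(A₂E₂)].
|α₁ − α₂|·ΔT = 12.2×10⁻⁶ × 90 = 0.001098.
1/(A₁E₁) + 1/(A₂E₂) = 1/(300×70×10³) + 1/(1725×103×10³) = 5.325×10⁻⁸ N⁻¹.
So P = 0.001098 / 5.325×10⁻⁸ = 20.62 kN.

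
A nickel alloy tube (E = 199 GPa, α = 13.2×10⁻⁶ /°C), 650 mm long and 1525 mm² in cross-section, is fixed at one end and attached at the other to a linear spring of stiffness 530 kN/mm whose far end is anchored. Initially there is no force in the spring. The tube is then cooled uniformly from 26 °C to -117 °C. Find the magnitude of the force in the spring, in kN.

If the spring were absent the tube would shorten by αΔT L = 13.2×10⁻⁶ × 143 × 650 = 1.227 mm.
With a force P in the spring, the elastic change of the tube is PL/(AE) and that of the spring is P/k; compatibility requires their sum to equal δ_free.
So P = δ_free / [L/(AE) + 1/k] = 1.227 / [ 650/(1525×199×10³) + 1/(530×10³) ].
P = 1.227 / 4.029×10⁻⁶ = 304600 N.

P ≈ 305 kN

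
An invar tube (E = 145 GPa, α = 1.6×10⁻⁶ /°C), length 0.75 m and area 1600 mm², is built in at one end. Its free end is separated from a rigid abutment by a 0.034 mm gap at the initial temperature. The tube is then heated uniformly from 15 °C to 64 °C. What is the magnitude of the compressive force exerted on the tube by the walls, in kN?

P ≈ 7.67 kN

Unrestrained expansion: δ_free = αΔT L = 1.6×10⁻⁶ × 49 × 750 = 0.0588 mm.
The gap closes (δ_free > 0.034 mm) and the wall then resists a further 0.0588 − 0.034 = 0.0248 mm of expansion.
So σ = E(δ_free − g)/L = 145×10³ × 0.0248/750 = 4.795 MPa.
Force on the wall = σA = 4.795 × 1600 mm² = 7.671 kN.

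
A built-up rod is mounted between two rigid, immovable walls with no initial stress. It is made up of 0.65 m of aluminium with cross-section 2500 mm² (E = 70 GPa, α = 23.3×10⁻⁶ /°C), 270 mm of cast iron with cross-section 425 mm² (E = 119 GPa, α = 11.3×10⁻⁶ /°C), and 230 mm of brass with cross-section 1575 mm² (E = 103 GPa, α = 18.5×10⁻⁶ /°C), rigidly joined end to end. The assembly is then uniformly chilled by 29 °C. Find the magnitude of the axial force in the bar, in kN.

P ≈ 62.2 kN (tensile)

With the walls removed the bar would change length by δ_free = Σ αᵢΔT Lᵢ = 23.3×10⁻⁶×29×650 + 11.3×10⁻⁶×29×270 + 18.5×10⁻⁶×29×230 = 0.6511 mm.
The rigid supports impose zero overall length change; the single axial force P common to all segments must satisfy P Σ Lᵢ/(AᵢEᵢ) = δ_free.
Σ Lᵢ/(AᵢEᵢ) = 650/(2500×70×10³) + 270/(425×119×10³) + 230/(1575×103×10³) = 1.047×10⁻⁵ mm/N.
Hence P = δ_free / Σ(L/AE) = 0.6511/1.047×10⁻⁵ = 62.18 kN (tensile).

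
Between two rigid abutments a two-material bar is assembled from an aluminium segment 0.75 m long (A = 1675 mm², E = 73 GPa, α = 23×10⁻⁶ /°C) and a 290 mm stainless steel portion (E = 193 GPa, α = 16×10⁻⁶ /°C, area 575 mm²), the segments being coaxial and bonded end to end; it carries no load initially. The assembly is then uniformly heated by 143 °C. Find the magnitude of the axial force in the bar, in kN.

Free thermal expansion of the whole bar: Σ αᵢΔT Lᵢ = 23×10⁻⁶×143×750 + 16×10⁻⁶×143×290 = 3.13 mm.
The rigid supports impose zero overall length change; the single axial force P common to all segments must satisfy P Σ Lᵢ/(AᵢEᵢ) = δ_free.
Σ Lᵢ/(AᵢEᵢ) = 750/(1675×73×10³) + 290/(575×193×10³) = 8.747×10⁻⁶ mm/N.
Hence P = δ_free / Σ(L/AE) = 3.13/8.747×10⁻⁶ = 357.9 kN (compressive).

P ≈ 358 kN (compressive)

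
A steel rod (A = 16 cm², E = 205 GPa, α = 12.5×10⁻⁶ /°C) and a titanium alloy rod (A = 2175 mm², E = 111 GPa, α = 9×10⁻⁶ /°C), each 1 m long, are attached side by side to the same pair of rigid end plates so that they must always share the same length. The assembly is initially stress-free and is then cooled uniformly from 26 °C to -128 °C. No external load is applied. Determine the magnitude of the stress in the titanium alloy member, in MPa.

σ ≈ 34.5 MPa (compressive)

The steel has the larger α, so on cooling it would change length more than the titanium alloy if both were free. The rigid plates force a common final length, so the steel is put into tension and the titanium alloy into compression, with equal and opposite forces P (no external load).
Setting the final lengths equal and cancelling L: (α₁ − α₂)ΔT = P/(A₁E₁) + P/(A₂E₂).
|α₁ − α₂|·ΔT = 3.5×10⁻⁶ × 154 = 0.000539.
1/(A₁E₁) + 1/(A₂E₂) = 1/(1600×205×10³) + 1/(2175×111×10³) = 7.191×10⁻⁹ N⁻¹.
P = 0.000539 / 7.191×10⁻⁹ = 74960 N = 74.96 kN.
σ_{titanium alloy} = P/A₂ = 74960/2175 = 34.46 MPa, compressive.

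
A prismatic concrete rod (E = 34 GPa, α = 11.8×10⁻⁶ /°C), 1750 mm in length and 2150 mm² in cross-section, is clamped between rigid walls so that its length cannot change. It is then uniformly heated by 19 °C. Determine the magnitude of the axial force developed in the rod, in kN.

Full restraint means ε = 0, so the stress is σ = EαΔT = 34×10³ × 11.8×10⁻⁶ × 19 = 7.623 MPa.
Axial force P = σA = 7.623 × 2150 = 16390 N = 16.39 kN, compressive.

P ≈ 16.4 kN (compressive)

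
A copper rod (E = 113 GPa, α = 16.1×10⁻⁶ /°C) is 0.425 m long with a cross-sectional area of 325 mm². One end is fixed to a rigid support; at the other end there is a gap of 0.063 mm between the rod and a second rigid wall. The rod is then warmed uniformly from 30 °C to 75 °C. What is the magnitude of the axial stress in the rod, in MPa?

σ ≈ 65.1 MPa (compressive)

Unrestrained expansion: δ_free = αΔT L = 16.1×10⁻⁶ × 45 × 425 = 0.3079 mm.
After closing the 0.063 mm clearance, 0.3079 − 0.063 = 0.2449 mm of expansion remains to be suppressed by the wall.
Compatibility: PL/(AE) = 0.2449 mm, so σ = P/A = E × (0.2449/425) = 65.12 MPa.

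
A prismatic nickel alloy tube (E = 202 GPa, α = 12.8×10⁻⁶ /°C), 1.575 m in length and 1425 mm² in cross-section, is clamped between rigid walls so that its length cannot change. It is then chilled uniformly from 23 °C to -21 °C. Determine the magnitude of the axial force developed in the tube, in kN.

With zero net strain, σ = E·αΔT = 202 GPa × 12.8×10⁻⁶ × 44 = 113.8 MPa.
P = AEαΔT = 1425 × 202×10³ × 12.8×10⁻⁶ × 44 = 162.1 kN (tensile).

P ≈ 162 kN (tensile)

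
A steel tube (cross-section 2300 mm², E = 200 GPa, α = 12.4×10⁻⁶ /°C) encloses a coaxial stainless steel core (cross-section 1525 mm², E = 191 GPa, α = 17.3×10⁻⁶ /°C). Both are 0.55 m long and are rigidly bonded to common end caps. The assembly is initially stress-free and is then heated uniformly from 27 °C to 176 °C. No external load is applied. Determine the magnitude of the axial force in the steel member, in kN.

Equilibrium of a rigid end plate with no external load gives equal and opposite internal forces ±P in the two members. Since α_{stainless steel} > α_{steel}, heating drives the stainless steel into compression and the steel into tension.
Setting the final lengths equal and cancelling L: (α₁ − α₂)ΔT = P/(A₁E₁) + P/(A₂E₂).
|α₁ − α₂|·ΔT = 4.9×10⁻⁶ × 149 = 0.0007301.
1/(A₁E₁) + 1/(A₂E₂) = 1/(2300×200×10³) + 1/(1525×191×10³) = 5.607×10⁻⁹ N⁻¹.
P = 0.0007301 / 5.607×10⁻⁹ = 130200 N = 130.2 kN.

P ≈ 130 kN (tensile in the steel)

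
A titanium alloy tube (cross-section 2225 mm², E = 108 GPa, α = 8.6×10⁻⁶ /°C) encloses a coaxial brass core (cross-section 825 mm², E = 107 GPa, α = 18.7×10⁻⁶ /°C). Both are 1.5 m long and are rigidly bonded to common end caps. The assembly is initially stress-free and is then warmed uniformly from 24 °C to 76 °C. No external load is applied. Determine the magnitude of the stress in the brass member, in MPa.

σ ≈ 41.1 MPa (compressive)

Both members must finish at the same length. With the larger α, the brass tends to over-expand; the plates restrain it, putting the brass in compression and the titanium alloy in tension. With no external load the two internal forces are equal and opposite, magnitude P.
Equating the net (thermal + elastic) strains gives |α₁ − α₂|·ΔT = P·[1/(A₁E₁) + 1/(A₂E₂)].
|α₁ − α₂|·ΔT = 10.1×10⁻⁶ × 52 = 0.0005252.
1/(A₁E₁) + 1/(A₂E₂) = 1/(2225×108×10³) + 1/(825×107×10³) = 1.549×10⁻⁸ N⁻¹.
So P = 0.0005252 / 1.549×10⁻⁸ = 33.91 kN.
σ_{brass} = P/A₂ = 33910/825 = 41.1 MPa, compressive.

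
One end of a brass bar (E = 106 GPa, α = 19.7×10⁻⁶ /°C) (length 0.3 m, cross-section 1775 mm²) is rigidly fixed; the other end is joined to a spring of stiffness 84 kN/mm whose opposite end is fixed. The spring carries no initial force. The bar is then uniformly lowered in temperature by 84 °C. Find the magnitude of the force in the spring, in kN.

The unrestrained thermal change is αΔT L = 19.7×10⁻⁶ × 84 × 300 = 0.4964 mm.
Let P be the tensile force in the spring. The bar extends elastically by PL/(AE) and the spring stretches by P/k; together these equal δ_free.
P [ L/(AE) + 1/k ] = δ_free → P [ 300/(1775×106×10³) + 1/(84×10³) ] = 0.4964.
P = 0.4964 / 1.35×10⁻⁵ = 36780 N.

P ≈ 36.8 kN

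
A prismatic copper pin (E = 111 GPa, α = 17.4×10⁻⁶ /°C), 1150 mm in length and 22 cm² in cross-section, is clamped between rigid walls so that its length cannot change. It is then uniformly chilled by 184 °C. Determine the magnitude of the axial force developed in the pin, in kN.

The ends cannot move, so σ = EαΔT = 111×10³ × 17.4×10⁻⁶ × 184 = 355.4 MPa.
Axial force P = σA = 355.4 × 2200 = 781800 N = 781.8 kN, tensile.

P ≈ 782 kN (tensile)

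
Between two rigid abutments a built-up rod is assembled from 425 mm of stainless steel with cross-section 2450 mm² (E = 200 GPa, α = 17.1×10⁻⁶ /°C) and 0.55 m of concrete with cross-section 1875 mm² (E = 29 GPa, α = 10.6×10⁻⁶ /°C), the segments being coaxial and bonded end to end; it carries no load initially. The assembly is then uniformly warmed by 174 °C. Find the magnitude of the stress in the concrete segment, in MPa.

σ ≈ 111 MPa (compressive)

Free thermal expansion of the whole bar: Σ αᵢΔT Lᵢ = 17.1×10⁻⁶×174×425 + 10.6×10⁻⁶×174×550 = 2.279 mm.
Since the ends are fixed, an axial force P builds up, equal in every segment, with P · Σ Lᵢ/(AᵢEᵢ) = δ_free.
Σ Lᵢ/(AᵢEᵢ) = 425/(2450×200×10³) + 550/(1875×29×10³) = 1.098×10⁻⁵ mm/N.
Hence P = δ_free / Σ(L/AE) = 2.279/1.098×10⁻⁵ = 207.5 kN (compressive).
σ_{concrete} = P / A = 207500 / 1875 = 110.7 MPa.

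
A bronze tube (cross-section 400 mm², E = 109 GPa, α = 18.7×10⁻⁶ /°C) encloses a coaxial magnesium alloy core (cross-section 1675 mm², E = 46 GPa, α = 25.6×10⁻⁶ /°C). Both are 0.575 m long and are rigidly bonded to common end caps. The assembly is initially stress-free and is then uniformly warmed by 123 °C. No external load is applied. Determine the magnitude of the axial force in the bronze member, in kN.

Both members must finish at the same length. With the larger α, the magnesium alloy tends to over-expand; the plates restrain it, putting the magnesium alloy in compression and the bronze in tension. With no external load the two internal forces are equal and opposite, magnitude P.
Setting the final lengths equal and cancelling L: (α₁ − α₂)ΔT = P/(A₁E₁) + P/(A₂E₂).
|α₁ − α₂|·ΔT = 6.9×10⁻⁶ × 123 = 0.0008487.
1/(A₁E₁) + 1/(A₂E₂) = 1/(400×109×10³) + 1/(1675×46×10³) = 3.591×10⁻⁸ N⁻¹.
P = 0.0008487 / 3.591×10⁻⁸ = 23630 N = 23.63 kN.

P ≈ 23.6 kN (tensile in the bronze)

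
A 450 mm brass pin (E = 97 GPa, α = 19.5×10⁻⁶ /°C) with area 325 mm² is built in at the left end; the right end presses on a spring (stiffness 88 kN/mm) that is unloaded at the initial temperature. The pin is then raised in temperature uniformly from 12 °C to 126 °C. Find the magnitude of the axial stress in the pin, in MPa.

σ ≈ 120 MPa (compressive)

The unrestrained thermal change is αΔT L = 19.5×10⁻⁶ × 114 × 450 = 1 mm.
Let P be the compressive force at the spring. The pin shortens elastically by PL/(AE) and the spring compresses by P/k; together these equal δ_free.
So P = δ_free / [L/(AE) + 1/k] = 1 / [ 450/(325×97×10³) + 1/(88×10³) ].
P = 1 / 2.564×10⁻⁵ = 39020 N.
σ = P/A = 39020/325 = 120.1 MPa.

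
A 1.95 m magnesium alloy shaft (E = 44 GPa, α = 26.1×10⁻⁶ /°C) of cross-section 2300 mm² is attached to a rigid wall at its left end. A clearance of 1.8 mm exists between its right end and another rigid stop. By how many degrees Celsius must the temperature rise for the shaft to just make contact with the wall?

ΔT ≈ 35.4 °C

The gap closes when αΔT L = 1.8 mm, since the shaft is still unstressed at that instant.
ΔT = 1.8 / (26.1×10⁻⁶ × 1950) = 35.37 °C.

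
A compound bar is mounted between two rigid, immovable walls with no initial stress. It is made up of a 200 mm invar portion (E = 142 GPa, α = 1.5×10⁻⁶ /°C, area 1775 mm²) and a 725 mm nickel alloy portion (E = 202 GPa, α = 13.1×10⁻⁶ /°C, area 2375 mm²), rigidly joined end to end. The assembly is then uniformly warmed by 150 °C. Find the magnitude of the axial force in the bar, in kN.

With the walls removed the bar would change length by δ_free = Σ αᵢΔT Lᵢ = 1.5×10⁻⁶×150×200 + 13.1×10⁻⁶×150×725 = 1.47 mm.
The walls prevent any net length change, so an axial force P (same in every segment) develops. Compatibility: P · Σ Lᵢ/(AᵢEᵢ) = δ_free.
Σ Lᵢ/(AᵢEᵢ) = 200/(1775×142×10³) + 725/(2375×202×10³) = 2.305×10⁻⁶ mm/N.
P = 1.47 / 2.305×10⁻⁶ = 637700 N = 637.7 kN, compressive.

P ≈ 638 kN (compressive)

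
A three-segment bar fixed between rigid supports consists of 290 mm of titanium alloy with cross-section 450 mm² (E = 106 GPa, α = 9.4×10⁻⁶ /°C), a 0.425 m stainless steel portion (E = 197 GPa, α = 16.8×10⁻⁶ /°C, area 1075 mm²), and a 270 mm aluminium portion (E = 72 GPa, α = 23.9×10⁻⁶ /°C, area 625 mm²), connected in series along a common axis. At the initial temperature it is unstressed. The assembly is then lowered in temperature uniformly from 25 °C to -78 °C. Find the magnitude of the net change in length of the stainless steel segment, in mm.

|ΔL| ≈ 0.496 mm

Free thermal contraction of the whole bar: Σ αᵢΔT Lᵢ = 9.4×10⁻⁶×103×290 + 16.8×10⁻⁶×103×425 + 23.9×10⁻⁶×103×270 = 1.681 mm.
Since the ends are fixed, an axial force P builds up, equal in every segment, with P · Σ Lᵢ/(AᵢEᵢ) = δ_free.
The series flexibility is Σ Lᵢ/(AᵢEᵢ) = 290/(450×106×10³) + 425/(1075×197×10³) + 270/(625×72×10³) = 1.409×10⁻⁵ mm/N.
So P = 1.681 / 1.409×10⁻⁵ = 119.3 kN, tensile.
For the stainless steel segment, free thermal change = 16.8×10⁻⁶×103×425 = 0.7354 mm and elastic change from P = 119300×425/(1075×197×10³) = 0.2395 mm; these oppose, so the net change is 0.496 mm (segment shortens).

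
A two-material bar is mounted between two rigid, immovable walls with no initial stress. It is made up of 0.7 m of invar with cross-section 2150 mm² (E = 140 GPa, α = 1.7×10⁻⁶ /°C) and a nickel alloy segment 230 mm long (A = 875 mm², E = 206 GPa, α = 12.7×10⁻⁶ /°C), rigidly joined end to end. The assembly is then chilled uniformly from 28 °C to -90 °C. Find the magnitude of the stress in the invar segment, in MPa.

σ ≈ 62.6 MPa (tensile)

With the walls removed the bar would change length by δ_free = Σ αᵢΔT Lᵢ = 1.7×10⁻⁶×118×700 + 12.7×10⁻⁶×118×230 = 0.4851 mm.
Since the ends are fixed, an axial force P builds up, equal in every segment, with P · Σ Lᵢ/(AᵢEᵢ) = δ_free.
The series flexibility is Σ Lᵢ/(AᵢEᵢ) = 700/(2150×140×10³) + 230/(875×206×10³) = 3.602×10⁻⁶ mm/N.
Hence P = δ_free / Σ(L/AE) = 0.4851/3.602×10⁻⁶ = 134.7 kN (tensile).
σ_{invar} = P / A = 134700 / 2150 = 62.65 MPa.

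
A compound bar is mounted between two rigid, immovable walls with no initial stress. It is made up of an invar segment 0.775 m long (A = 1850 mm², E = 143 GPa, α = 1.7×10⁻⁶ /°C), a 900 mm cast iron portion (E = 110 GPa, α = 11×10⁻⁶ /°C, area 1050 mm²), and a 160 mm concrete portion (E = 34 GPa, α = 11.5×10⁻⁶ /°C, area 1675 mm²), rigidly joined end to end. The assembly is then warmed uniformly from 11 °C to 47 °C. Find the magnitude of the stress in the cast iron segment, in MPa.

Free thermal expansion of the whole bar: Σ αᵢΔT Lᵢ = 1.7×10⁻⁶×36×775 + 11×10⁻⁶×36×900 + 11.5×10⁻⁶×36×160 = 0.4701 mm.
The walls prevent any net length change, so an axial force P (same in every segment) develops. Compatibility: P · Σ Lᵢ/(AᵢEᵢ) = δ_free.
Σ Lᵢ/(AᵢEᵢ) = 775/(1850×143×10³) + 900/(1050×110×10³) + 160/(1675×34×10³) = 1.353×10⁻⁵ mm/N.
Hence P = δ_free / Σ(L/AE) = 0.4701/1.353×10⁻⁵ = 34.74 kN (compressive).
σ_{cast iron} = P / A = 34740 / 1050 = 33.09 MPa.

σ ≈ 33.1 MPa (compressive)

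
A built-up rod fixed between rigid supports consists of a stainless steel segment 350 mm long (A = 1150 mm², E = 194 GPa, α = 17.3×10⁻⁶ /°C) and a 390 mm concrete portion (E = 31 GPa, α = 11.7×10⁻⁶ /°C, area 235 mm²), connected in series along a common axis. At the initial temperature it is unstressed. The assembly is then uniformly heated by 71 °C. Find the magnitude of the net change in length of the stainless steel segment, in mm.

If the supports were absent, the total length change would be Σ αᵢΔT Lᵢ = 17.3×10⁻⁶×71×350 + 11.7×10⁻⁶×71×390 = 0.7539 mm.
The rigid supports impose zero overall length change; the single axial force P common to all segments must satisfy P Σ Lᵢ/(AᵢEᵢ) = δ_free.
Σ Lᵢ/(AᵢEᵢ) = 350/(1150×194×10³) + 390/(235×31×10³) = 5.51×10⁻⁵ mm/N.
Hence P = δ_free / Σ(L/AE) = 0.7539/5.51×10⁻⁵ = 13.68 kN (compressive).
For the stainless steel segment, free thermal change = 17.3×10⁻⁶×71×350 = 0.4299 mm and elastic change from P = 13680×350/(1150×194×10³) = 0.02146 mm; these oppose, so the net change is 0.408 mm (segment lengthens).

|ΔL| ≈ 0.408 mm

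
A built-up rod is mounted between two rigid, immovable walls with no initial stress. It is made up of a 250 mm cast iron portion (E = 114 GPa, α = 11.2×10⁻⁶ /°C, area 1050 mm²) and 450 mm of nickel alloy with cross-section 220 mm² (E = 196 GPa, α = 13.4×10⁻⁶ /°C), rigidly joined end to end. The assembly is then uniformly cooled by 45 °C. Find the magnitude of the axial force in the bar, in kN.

With the walls removed the bar would change length by δ_free = Σ αᵢΔT Lᵢ = 11.2×10⁻⁶×45×250 + 13.4×10⁻⁶×45×450 = 0.3974 mm.
Since the ends are fixed, an axial force P builds up, equal in every segment, with P · Σ Lᵢ/(AᵢEᵢ) = δ_free.
The series flexibility is Σ Lᵢ/(AᵢEᵢ) = 250/(1050×114×10³) + 450/(220×196×10³) = 1.252×10⁻⁵ mm/N.
So P = 0.3974 / 1.252×10⁻⁵ = 31.73 kN, tensile.

P ≈ 31.7 kN (tensile)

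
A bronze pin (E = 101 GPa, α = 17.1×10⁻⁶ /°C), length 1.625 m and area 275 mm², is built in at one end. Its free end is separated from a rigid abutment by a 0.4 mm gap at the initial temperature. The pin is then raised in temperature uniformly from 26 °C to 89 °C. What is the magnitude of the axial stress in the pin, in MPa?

σ ≈ 83.9 MPa (compressive)

Unrestrained expansion: δ_free = αΔT L = 17.1×10⁻⁶ × 63 × 1625 = 1.751 mm.
After closing the 0.4 mm clearance, 1.751 − 0.4 = 1.351 mm of expansion remains to be suppressed by the wall.
So σ = E(δ_free − g)/L = 101×10³ × 1.351/1625 = 83.95 MPa.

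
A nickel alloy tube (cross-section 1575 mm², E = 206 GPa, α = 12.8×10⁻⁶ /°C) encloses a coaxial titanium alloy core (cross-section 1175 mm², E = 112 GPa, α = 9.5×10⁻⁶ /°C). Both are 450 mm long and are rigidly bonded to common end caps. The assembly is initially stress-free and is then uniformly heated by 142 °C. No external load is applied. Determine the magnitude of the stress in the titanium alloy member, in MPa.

The nickel alloy has the larger α, so on heating it would change length more than the titanium alloy if both were free. The rigid plates force a common final length, so the nickel alloy is put into compression and the titanium alloy into tension, with equal and opposite forces P (no external load).
Compatibility of the two members (thermal + elastic change equal): (α₁ − α₂)ΔT = P·[1/(A₁E₁) + 1/(A₂E₂)].
|α₁ − α₂|·ΔT = 3.3×10⁻⁶ × 142 = 0.0004686.
1/(A₁E₁) + 1/(A₂E₂) = 1/(1575×206×10³) + 1/(1175×112×10³) = 1.068×10⁻⁸ N⁻¹.
So P = 0.0004686 / 1.068×10⁻⁸ = 43.87 kN.
σ_{titanium alloy} = P/A₂ = 43870/1175 = 37.34 MPa, tensile.

σ ≈ 37.3 MPa (tensile)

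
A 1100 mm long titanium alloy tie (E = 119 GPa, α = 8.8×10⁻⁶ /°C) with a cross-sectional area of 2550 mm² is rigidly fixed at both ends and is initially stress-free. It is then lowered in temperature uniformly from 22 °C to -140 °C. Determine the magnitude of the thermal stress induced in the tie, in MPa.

σ ≈ 170 MPa (tensile)

The supports are rigid, so the total axial strain is zero. The restrained thermal strain is ε = αΔT = 8.8×10⁻⁶ × 162 = 1425.6×10⁻⁶.
Hence σ = E·αΔT = 119×10³ × 1425.6×10⁻⁶ = 169.6 MPa, tensile.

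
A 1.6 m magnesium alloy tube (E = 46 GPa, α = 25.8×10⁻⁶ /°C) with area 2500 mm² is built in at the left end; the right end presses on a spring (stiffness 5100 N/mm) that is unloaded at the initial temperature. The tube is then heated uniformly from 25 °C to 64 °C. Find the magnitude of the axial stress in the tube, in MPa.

σ ≈ 3.07 MPa (compressive)

The unrestrained thermal change is αΔT L = 25.8×10⁻⁶ × 39 × 1600 = 1.61 mm.
Let P be the compressive force at the spring. The tube shortens elastically by PL/(AE) and the spring compresses by P/k; together these equal δ_free.
So P = δ_free / [L/(AE) + 1/k] = 1.61 / [ 1600/(2500×46×10³) + 1/(5100) ].
P = 1.61 / 0.00021 = 7667 N.
σ = P/A = 7667/2500 = 3.067 MPa.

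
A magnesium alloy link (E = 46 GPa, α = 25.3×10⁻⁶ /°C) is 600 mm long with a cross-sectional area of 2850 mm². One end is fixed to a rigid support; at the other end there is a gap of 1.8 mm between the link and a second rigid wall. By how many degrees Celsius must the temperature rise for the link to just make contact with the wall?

ΔT ≈ 119 °C

Contact occurs when the free expansion equals the gap: αΔT L = 1.8 mm.
ΔT = 1.8 / (25.3×10⁻⁶ × 600) = 118.6 °C.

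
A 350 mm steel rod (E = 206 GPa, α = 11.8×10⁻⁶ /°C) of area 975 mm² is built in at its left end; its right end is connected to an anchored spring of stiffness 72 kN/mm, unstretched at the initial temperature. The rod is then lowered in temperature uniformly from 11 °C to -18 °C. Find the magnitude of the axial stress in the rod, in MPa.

σ ≈ 7.86 MPa (tensile)

If the spring were absent the rod would shorten by αΔT L = 11.8×10⁻⁶ × 29 × 350 = 0.1198 mm.
Let P be the tensile force in the spring. The rod extends elastically by PL/(AE) and the spring stretches by P/k; together these equal δ_free.
So P = δ_free / [L/(AE) + 1/k] = 0.1198 / [ 350/(975×206×10³) + 1/(72×10³) ].
P = 0.1198 / 1.563×10⁻⁵ = 7662 N.
σ = P/A = 7662/975 = 7.859 MPa.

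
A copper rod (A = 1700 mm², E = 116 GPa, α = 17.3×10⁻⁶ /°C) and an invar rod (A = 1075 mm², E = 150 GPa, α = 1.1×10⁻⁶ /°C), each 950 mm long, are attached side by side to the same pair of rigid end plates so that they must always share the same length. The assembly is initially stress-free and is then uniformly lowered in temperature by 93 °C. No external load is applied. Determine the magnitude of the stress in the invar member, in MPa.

σ ≈ 124 MPa (compressive)

Both members must finish at the same length. With the larger α, the copper tends to over-contract; the plates restrain it, putting the copper in tension and the invar in compression. With no external load the two internal forces are equal and opposite, magnitude P.
Equating the net (thermal + elastic) strains gives |α₁ − α₂|·ΔT = P·[1/(A₁E₁) + 1/(A₂E₂)].
|α₁ − α₂|·ΔT = 16.2×10⁻⁶ × 93 = 0.001507.
1/(A₁E₁) + 1/(A₂E₂) = 1/(1700×116×10³) + 1/(1075×150×10³) = 1.127×10⁻⁸ N⁻¹.
P = 0.001507 / 1.127×10⁻⁸ = 133700 N = 133.7 kN.
σ_{invar} = P/A₂ = 133700/1075 = 124.3 MPa, compressive.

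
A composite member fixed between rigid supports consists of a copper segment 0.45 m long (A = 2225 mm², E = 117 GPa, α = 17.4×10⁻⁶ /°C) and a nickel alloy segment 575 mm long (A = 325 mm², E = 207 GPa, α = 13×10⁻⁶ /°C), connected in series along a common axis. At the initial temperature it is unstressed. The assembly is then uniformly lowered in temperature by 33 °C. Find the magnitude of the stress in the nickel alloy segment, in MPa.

If the supports were absent, the total length change would be Σ αᵢΔT Lᵢ = 17.4×10⁻⁶×33×450 + 13×10⁻⁶×33×575 = 0.5051 mm.
The walls prevent any net length change, so an axial force P (same in every segment) develops. Compatibility: P · Σ Lᵢ/(AᵢEᵢ) = δ_free.
Σ Lᵢ/(AᵢEᵢ) = 450/(2225×117×10³) + 575/(325×207×10³) = 1.028×10⁻⁵ mm/N.
P = 0.5051 / 1.028×10⁻⁵ = 49150 N = 49.15 kN, tensile.
σ_{nickel alloy} = P / A = 49150 / 325 = 151.2 MPa.

σ ≈ 151 MPa (tensile)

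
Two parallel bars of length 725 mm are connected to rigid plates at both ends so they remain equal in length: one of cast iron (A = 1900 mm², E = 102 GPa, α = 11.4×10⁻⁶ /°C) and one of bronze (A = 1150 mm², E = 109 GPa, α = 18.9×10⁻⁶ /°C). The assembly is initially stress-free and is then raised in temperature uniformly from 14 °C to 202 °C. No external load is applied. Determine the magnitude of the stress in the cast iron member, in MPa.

σ ≈ 56.5 MPa (tensile)

Equilibrium of a rigid end plate with no external load gives equal and opposite internal forces ±P in the two members. Since α_{bronze} > α_{cast iron}, heating drives the bronze into compression and the cast iron into tension.
Compatibility of the two members (thermal + elastic change equal): (α₁ − α₂)ΔT = P·[1/(A₁E₁) + 1/(A₂E₂)].
|α₁ − α₂|·ΔT = 7.5×10⁻⁶ × 188 = 0.00141.
1/(A₁E₁) + 1/(A₂E₂) = 1/(1900×102×10³) + 1/(1150×109×10³) = 1.314×10⁻⁸ N⁻¹.
So P = 0.00141 / 1.314×10⁻⁸ = 107.3 kN.
σ_{cast iron} = P/A₁ = 107300/1900 = 56.49 MPa, tensile.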